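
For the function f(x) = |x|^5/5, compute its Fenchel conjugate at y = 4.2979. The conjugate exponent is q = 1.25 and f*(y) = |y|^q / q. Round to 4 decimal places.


The conjugate exponent q satisfies 1/p + 1/q = 1.
p = 5, so q = 5/(5 - 1) = 1.25
|y|^q = 4.2979^1.25 = 6.1883
f*(4.2979) = 6.1883 / 1.25 = 4.9506


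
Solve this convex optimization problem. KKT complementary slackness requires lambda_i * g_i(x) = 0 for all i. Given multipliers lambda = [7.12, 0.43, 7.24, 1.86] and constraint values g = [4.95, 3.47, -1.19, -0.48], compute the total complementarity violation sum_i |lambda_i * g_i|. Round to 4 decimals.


KKT complementary slackness check:
lambda_1 * g_1 = 7.12 * 4.95 = 35.244
lambda_2 * g_2 = 0.43 * 3.47 = 1.4921
lambda_3 * g_3 = 7.24 * -1.19 = -8.6156
lambda_4 * g_4 = 1.86 * -0.48 = -0.8928
Total violation = 35.244 + 1.4921 + 8.6156 + 0.8928 = 46.2445


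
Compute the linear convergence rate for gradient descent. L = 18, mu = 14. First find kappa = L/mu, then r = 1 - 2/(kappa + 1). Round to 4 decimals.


Step 1: Compute the condition number.
kappa = L/mu = 18/14 = 1.2857
Step 2: Compute the convergence rate.
r = 1 - 2/(kappa + 1) = 1 - 2*mu/(L + mu) = (L - mu)/(L + mu) = 4/32 = 0.125


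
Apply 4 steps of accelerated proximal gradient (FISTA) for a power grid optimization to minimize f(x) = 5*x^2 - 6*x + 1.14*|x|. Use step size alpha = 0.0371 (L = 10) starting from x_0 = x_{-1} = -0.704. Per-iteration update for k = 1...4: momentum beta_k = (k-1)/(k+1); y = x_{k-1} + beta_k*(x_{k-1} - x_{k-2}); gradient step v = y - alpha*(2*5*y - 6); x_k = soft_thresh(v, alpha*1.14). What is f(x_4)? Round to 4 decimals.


FISTA on f(x) = 5*x^2 - 6*x + 1.14*|x|
L = 10, alpha = 0.0371
Iteration 1: beta = 0.0, y = -0.704 + 0.0*(-0.704 + 0.704) = -0.704
  grad(y) = -13.04, v = y - alpha*grad = -0.2202
  prox(v) = soft_thresh(-0.2202, 0.0423) = -0.1779
Iteration 2: beta = 0.3333, y = -0.1779 + 0.3333*(-0.1779 + 0.704) = -0.0026
  grad(y) = -6.0256, v = y - alpha*grad = 0.221
  prox(v) = soft_thresh(0.221, 0.0423) = 0.1787
Iteration 3: beta = 0.5, y = 0.1787 + 0.5*(0.1787 + 0.1779) = 0.357
  grad(y) = -2.43, v = y - alpha*grad = 0.4472
  prox(v) = soft_thresh(0.4472, 0.0423) = 0.4049
Iteration 4: beta = 0.6, y = 0.4049 + 0.6*(0.4049 - 0.1787) = 0.5406
  grad(y) = -0.5944, v = y - alpha*grad = 0.5626
  prox(v) = soft_thresh(0.5626, 0.0423) = 0.5203
f(x_4) = 5*0.5203^2 - 6*0.5203 + 1.14*|0.5203| = -1.1751


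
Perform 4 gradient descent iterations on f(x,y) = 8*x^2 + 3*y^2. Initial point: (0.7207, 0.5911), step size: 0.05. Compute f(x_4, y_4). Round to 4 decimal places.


Gradient descent on f(x,y) = 8*x^2 + 3*y^2.
Starting point: (0.7207, 0.5911), alpha = 0.05
Step 1: grad_x = 2*8*0.7207 = 11.5312, grad_y = 2*3*0.5911 = 3.5466
  x_1 = 0.7207 - 0.05*11.5312 = 0.1441
  y_1 = 0.5911 - 0.05*3.5466 = 0.4138
Step 2: grad_x = 2*8*0.1441 = 2.3062, grad_y = 2*3*0.4138 = 2.4826
  x_2 = 0.1441 - 0.05*2.3062 = 0.0288
  y_2 = 0.4138 - 0.05*2.4826 = 0.2896
Step 3: grad_x = 2*8*0.0288 = 0.4612, grad_y = 2*3*0.2896 = 1.7378
  x_3 = 0.0288 - 0.05*0.4612 = 0.0058
  y_3 = 0.2896 - 0.05*1.7378 = 0.2027
Step 4: grad_x = 2*8*0.0058 = 0.0922, grad_y = 2*3*0.2027 = 1.2165
  x_4 = 0.0058 - 0.05*0.0922 = 0.0012
  y_4 = 0.2027 - 0.05*1.2165 = 0.1419
f(0.0012, 0.1419) = 8*0.0012^2 + 3*0.1419^2 = 0.0604


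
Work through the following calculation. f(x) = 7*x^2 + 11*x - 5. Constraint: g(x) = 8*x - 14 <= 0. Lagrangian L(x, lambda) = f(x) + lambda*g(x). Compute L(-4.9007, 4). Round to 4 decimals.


Step 1: Evaluate f(x).
f(-4.9007) = 7*(-4.9007)^2 + 11*(-4.9007) - 5 = 109.2103
Step 2: Evaluate g(x).
g(-4.9007) = 8*-4.9007 - 14 = -53.2056
Step 3: Compute Lagrangian.
L = 109.2103 + 4*-53.2056 = -103.6121


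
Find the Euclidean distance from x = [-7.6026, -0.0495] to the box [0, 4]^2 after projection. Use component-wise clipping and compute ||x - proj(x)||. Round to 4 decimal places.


Project each component onto [0, 4].
clip(-7.6026) = 0.0, clip(-0.0495) = 0.0
Projection = [0.0, 0.0]
Squared diffs: [57.7995, 0.0025]
Distance = sqrt(57.802) = 7.6028


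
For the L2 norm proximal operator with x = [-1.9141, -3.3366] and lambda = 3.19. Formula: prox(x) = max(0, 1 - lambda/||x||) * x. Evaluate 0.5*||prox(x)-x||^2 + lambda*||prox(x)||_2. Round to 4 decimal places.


Step 1: Compute ||x||.
||x|| = 3.8466
Step 2: Compute scaling factor.
scale = max(0, 1 - 3.19/3.8466) = 0.1707
Step 3: prox(x) = [-0.3267, -0.5696]
||prox(x)|| = 0.6566
Step 4: Proximal objective.
0.5*||prox-x||^2 = 5.0881
lambda*||prox|| = 2.0946
Total = 7.1827


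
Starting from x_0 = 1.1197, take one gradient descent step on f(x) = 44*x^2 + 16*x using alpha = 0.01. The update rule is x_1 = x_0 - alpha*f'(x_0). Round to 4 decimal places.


We compute the gradient at x_0 and apply the update.
f'(x) = 88*x + 16
f'(1.1197) = 88*1.1197 + 16 = 114.5336
x_1 = 1.1197 - 0.01*114.5336 = -0.0256


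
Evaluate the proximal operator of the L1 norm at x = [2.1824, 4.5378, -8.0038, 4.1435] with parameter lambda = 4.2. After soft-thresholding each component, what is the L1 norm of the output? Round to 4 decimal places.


Soft-thresholding with lambda = 4.2:
prox(2.1824) = sign(2.1824)*max(|2.1824| - 4.2, 0) = 0.0
prox(4.5378) = sign(4.5378)*max(|4.5378| - 4.2, 0) = 0.3378
prox(-8.0038) = sign(-8.0038)*max(|-8.0038| - 4.2, 0) = -3.8038
prox(4.1435) = sign(4.1435)*max(|4.1435| - 4.2, 0) = 0.0
prox(x) = [0.0, 0.3378, -3.8038, 0.0]
||prox(x)||_1 = 0.0 + 0.3378 + 3.8038 + 0.0 = 4.1416


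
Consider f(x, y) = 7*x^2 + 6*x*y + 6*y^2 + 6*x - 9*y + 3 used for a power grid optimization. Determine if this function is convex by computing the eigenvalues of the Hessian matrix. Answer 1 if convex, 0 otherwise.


The Hessian of f(x,y) = 7*x^2 + 6*x*y + 6*y^2 + 6*x - 9*y + 3 is:
H = [[14, 6], [6, 12]]
Trace = 14 + 12 = 26
Determinant = 14*12 - (6)^2 = 132
Discriminant = (26)^2 - 4*132 = 148.0
Eigenvalues: lambda_1 = 6.9172, lambda_2 = 19.0828
The function is convex.

1


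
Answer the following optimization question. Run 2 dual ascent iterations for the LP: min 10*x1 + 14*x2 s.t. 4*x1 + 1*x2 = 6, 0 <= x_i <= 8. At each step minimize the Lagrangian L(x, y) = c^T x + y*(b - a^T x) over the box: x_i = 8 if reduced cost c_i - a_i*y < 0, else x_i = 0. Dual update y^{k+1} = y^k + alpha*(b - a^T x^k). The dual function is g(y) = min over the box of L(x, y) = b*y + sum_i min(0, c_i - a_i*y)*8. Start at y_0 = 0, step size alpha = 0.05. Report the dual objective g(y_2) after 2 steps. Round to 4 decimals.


Dual ascent for LP: min 10*x1 + 14*x2, 4*x1 + 1*x2 = 6, 0 <= x_i <= 8
Step 1: y^k = 0.0, reduced costs: (10.0, 14.0)
  x^k = (0.0, 0.0), subgradient = b - a^T x = 6.0
  y^{k+1} = 0.0 + 0.05*6.0 = 0.3
Step 2: y^k = 0.3, reduced costs: (8.8, 13.7)
  x^k = (0.0, 0.0), subgradient = b - a^T x = 6.0
  y^{k+1} = 0.3 + 0.05*6.0 = 0.6
Dual objective at y_2 = 0.6: reduced costs (7.6, 13.4), box minimizer x = (0.0, 0.0)
g(y_2) = b*y + (c1 - a1*y)*x1 + (c2 - a2*y)*x2 = 6*0.6 + 7.6*0.0 + 13.4*0.0 = 3.6 + 0.0 + 0.0 = 3.6


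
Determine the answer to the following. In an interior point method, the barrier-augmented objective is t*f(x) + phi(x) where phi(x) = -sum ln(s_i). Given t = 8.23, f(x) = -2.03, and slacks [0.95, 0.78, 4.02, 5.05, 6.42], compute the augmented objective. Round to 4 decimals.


Step 1: Compute log-barrier.
ln values: [-0.0513, -0.2485, 1.3913, 1.6194, 1.8594]
phi = -(-0.0513 - 0.2485 + 1.3913 + 1.6194 + 1.8594) = -4.5703
Step 2: Compute augmented objective.
t*f(x) = 8.23*-2.03 = -16.7069
Total = -16.7069 - 4.5703 = -21.2772


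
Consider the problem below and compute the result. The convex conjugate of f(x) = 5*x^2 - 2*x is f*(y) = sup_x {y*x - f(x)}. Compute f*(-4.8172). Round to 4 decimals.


f*(y) = sup_x {y*x - a*x^2 - b*x} = sup_x {(y-b)*x - a*x^2}
FOC: (y - b) - 2a*x = 0 => x* = (y - b)/(2a)
x* = (-4.8172 + 2)/(2*5) = -0.2817
f*(-4.8172) = (y-b)^2/(4a) = (-4.8172 + 2)^2/(4*5)
= 7.9366/20 = 0.3968


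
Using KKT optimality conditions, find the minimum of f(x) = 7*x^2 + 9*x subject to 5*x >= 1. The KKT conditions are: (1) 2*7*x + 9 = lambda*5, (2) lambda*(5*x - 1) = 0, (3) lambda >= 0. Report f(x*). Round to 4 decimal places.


Step 1: Try lambda = 0 (constraint inactive).
x_unc = -9/(2*7) = -0.6429
Check: 5*-0.6429 = -3.2145 < 1 -- violated!
Step 2: Constraint must be active: 5*x = 1
x* = 1/5 = 0.2
lambda = (2*7*0.2 + 9)/5 = 2.36
Step 3: Compute optimal value.
f(x*) = 7*0.2^2 + 9*0.2 = 2.08


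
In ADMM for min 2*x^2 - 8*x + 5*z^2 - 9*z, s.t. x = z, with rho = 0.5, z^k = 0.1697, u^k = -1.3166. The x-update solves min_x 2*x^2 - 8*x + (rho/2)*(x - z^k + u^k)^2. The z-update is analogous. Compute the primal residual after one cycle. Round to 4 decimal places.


ADMM iteration with rho = 0.5, z^k = 0.1697, u^k = -1.3166
Step 1: x-update.
Minimize 2*x^2 - 8*x + (0.5/2)*(x - 0.1697 - 1.3166)^2
FOC: (2*2 + 0.5)*x = 8 + 0.5*(0.1697 + 1.3166)
x^{k+1} = 1.9429
Step 2: z-update.
Minimize 5*z^2 - 9*z + (0.5/2)*(1.9429 - z - 1.3166)^2
FOC: (2*5 + 0.5)*z = 9 + 0.5*(1.9429 - 1.3166)
z^{k+1} = 0.887
Step 3: u-update.
u^{k+1} = -1.3166 + 1.9429 - 0.887 = -0.2606
Step 4: Primal residual = |1.9429 - 0.887| = 1.056


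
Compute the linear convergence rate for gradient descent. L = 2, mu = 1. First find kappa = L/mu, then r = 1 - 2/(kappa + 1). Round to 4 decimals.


Step 1: Compute the condition number.
kappa = L/mu = 2/1 = 2.0
Step 2: Compute the convergence rate.
r = 1 - 2/(kappa + 1) = 1 - 2*mu/(L + mu) = (L - mu)/(L + mu) = 1/3 = 0.3333


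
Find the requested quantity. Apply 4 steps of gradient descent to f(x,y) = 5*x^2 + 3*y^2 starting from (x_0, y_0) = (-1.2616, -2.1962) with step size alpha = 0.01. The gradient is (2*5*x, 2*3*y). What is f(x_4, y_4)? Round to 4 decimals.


Gradient descent on f(x,y) = 5*x^2 + 3*y^2.
Starting point: (-1.2616, -2.1962), alpha = 0.01
Step 1: grad_x = 2*5*-1.2616 = -12.616, grad_y = 2*3*-2.1962 = -13.1772
  x_1 = -1.2616 - 0.01*-12.616 = -1.1354
  y_1 = -2.1962 - 0.01*-13.1772 = -2.0644
Step 2: grad_x = 2*5*-1.1354 = -11.3544, grad_y = 2*3*-2.0644 = -12.3866
  x_2 = -1.1354 - 0.01*-11.3544 = -1.0219
  y_2 = -2.0644 - 0.01*-12.3866 = -1.9406
Step 3: grad_x = 2*5*-1.0219 = -10.219, grad_y = 2*3*-1.9406 = -11.6434
  x_3 = -1.0219 - 0.01*-10.219 = -0.9197
  y_3 = -1.9406 - 0.01*-11.6434 = -1.8241
Step 4: grad_x = 2*5*-0.9197 = -9.1971, grad_y = 2*3*-1.8241 = -10.9448
  x_4 = -0.9197 - 0.01*-9.1971 = -0.8277
  y_4 = -1.8241 - 0.01*-10.9448 = -1.7147
f(-0.8277, -1.7147) = 5*(-0.8277)^2 + 3*(-1.7147)^2 = 12.2461


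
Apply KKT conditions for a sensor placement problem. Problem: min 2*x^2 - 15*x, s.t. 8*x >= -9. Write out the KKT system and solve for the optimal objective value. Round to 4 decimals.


Step 1: Try lambda = 0 (constraint inactive).
Stationarity: 2*2*x - 15 = 0
x* = 15/(2*2) = 3.75
Check constraint: 8*3.75 = 30.0 >= -9 -- satisfied.
Step 2: Compute optimal value.
f(x*) = 2*3.75^2 - 15*3.75 = -28.125


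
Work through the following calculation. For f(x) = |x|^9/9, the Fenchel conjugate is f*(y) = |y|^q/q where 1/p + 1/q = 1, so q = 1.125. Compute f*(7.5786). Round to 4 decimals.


The conjugate exponent q satisfies 1/p + 1/q = 1.
p = 9, so q = 9/(9 - 1) = 1.125
|y|^q = 7.5786^1.125 = 9.762
f*(7.5786) = 9.762 / 1.125 = 8.6773


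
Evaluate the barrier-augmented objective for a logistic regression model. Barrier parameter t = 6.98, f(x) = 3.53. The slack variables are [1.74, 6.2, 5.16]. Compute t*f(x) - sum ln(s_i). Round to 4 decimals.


Step 1: Compute log-barrier.
ln values: [0.5539, 1.8245, 1.6409]
phi = -(0.5539 + 1.8245 + 1.6409) = -4.0194
Step 2: Compute augmented objective.
t*f(x) = 6.98*3.53 = 24.6394
Total = 24.6394 - 4.0194 = 20.62


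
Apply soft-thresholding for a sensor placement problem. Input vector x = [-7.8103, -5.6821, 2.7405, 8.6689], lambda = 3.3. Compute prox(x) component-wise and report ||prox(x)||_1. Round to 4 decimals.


Soft-thresholding with lambda = 3.3:
prox(-7.8103) = sign(-7.8103)*max(|-7.8103| - 3.3, 0) = -4.5103
prox(-5.6821) = sign(-5.6821)*max(|-5.6821| - 3.3, 0) = -2.3821
prox(2.7405) = sign(2.7405)*max(|2.7405| - 3.3, 0) = 0.0
prox(8.6689) = sign(8.6689)*max(|8.6689| - 3.3, 0) = 5.3689
prox(x) = [-4.5103, -2.3821, 0.0, 5.3689]
||prox(x)||_1 = 4.5103 + 2.3821 + 0.0 + 5.3689 = 12.2613


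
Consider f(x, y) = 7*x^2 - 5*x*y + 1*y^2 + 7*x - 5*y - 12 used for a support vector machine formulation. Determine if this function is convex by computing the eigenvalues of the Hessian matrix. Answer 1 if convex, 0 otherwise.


The Hessian of f(x,y) = 7*x^2 - 5*x*y + 1*y^2 + 7*x - 5*y - 12 is:
H = [[14, -5], [-5, 2]]
Trace = 14 + 2 = 16
Determinant = 14*2 - (-5)^2 = 3
Discriminant = (16)^2 - 4*3 = 244.0
Eigenvalues: lambda_1 = 0.1898, lambda_2 = 15.8102
The function is convex.

1


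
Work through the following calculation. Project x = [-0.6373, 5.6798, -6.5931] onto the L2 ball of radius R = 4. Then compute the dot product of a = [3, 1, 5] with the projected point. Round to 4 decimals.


Step 1: Compute ||x|| (intermediates to 6 decimals).
||x|| = sqrt((-0.6373)^2 + 5.6798^2 + (-6.5931)^2) = 8.725551
Step 2: Project.
Since ||x|| > R, scale = R/||x|| = 4/8.725551 = 0.458424, proj(x) = scale * x
proj(x) = [-0.292154, 2.603757, -3.022435]
Step 3: Dot product.
a^T * proj(x) = 3*(-0.292154) + 1*2.603757 + 5*(-3.022435) = -13.3849


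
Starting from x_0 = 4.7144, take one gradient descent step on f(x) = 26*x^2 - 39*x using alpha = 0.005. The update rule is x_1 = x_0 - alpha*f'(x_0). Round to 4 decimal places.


We compute the gradient at x_0 and apply the update.
f'(x) = 52*x - 39
f'(4.7144) = 52*4.7144 - 39 = 206.1488
x_1 = 4.7144 - 0.005*206.1488 = 3.6837


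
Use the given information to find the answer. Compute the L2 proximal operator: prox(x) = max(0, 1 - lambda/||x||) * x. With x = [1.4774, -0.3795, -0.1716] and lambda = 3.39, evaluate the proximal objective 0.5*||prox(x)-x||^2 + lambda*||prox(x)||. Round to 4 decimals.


Step 1: Compute ||x||.
||x|| = 1.535
Step 2: Compute scaling factor.
scale = max(0, 1 - 3.39/1.535) = 0.0
Step 3: prox(x) = [0.0, -0.0, -0.0]
||prox(x)|| = 0.0
Step 4: Proximal objective.
0.5*||prox-x||^2 = 1.1781
lambda*||prox|| = 0.0
Total = 1.1781


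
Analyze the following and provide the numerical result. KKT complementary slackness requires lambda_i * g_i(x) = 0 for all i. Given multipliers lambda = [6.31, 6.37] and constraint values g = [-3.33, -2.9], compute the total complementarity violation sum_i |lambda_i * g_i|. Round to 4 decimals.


KKT complementary slackness check:
lambda_1 * g_1 = 6.31 * -3.33 = -21.0123
lambda_2 * g_2 = 6.37 * -2.9 = -18.473
Total violation = 21.0123 + 18.473 = 39.4853


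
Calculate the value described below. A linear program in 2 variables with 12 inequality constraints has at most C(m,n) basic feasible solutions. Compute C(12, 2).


Each vertex corresponds to some choice of n active constraints out of m, so the number of vertices is at most C(m, n) = m! / (n!(m-n)!).
m = 12, n = 2
Numerator: 12 * 11
Denominator: 2! = 2
C(12, 2) = 66


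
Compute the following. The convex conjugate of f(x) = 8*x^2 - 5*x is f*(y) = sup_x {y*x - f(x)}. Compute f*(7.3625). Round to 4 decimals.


f*(y) = sup_x {y*x - a*x^2 - b*x} = sup_x {(y-b)*x - a*x^2}
FOC: (y - b) - 2a*x = 0 => x* = (y - b)/(2a)
x* = (7.3625 + 5)/(2*8) = 0.7727
f*(7.3625) = (y-b)^2/(4a) = (7.3625 + 5)^2/(4*8)
= 152.8314/32 = 4.776


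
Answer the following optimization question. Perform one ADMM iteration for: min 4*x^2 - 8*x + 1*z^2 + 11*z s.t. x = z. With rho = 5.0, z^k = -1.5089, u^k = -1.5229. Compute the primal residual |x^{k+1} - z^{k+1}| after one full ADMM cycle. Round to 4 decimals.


ADMM iteration with rho = 5.0, z^k = -1.5089, u^k = -1.5229
Step 1: x-update.
Minimize 4*x^2 - 8*x + (5.0/2)*(x + 1.5089 - 1.5229)^2
FOC: (2*4 + 5.0)*x = 8 + 5.0*(-1.5089 + 1.5229)
x^{k+1} = 0.6208
Step 2: z-update.
Minimize 1*z^2 + 11*z + (5.0/2)*(0.6208 - z - 1.5229)^2
FOC: (2*1 + 5.0)*z = -11 + 5.0*(0.6208 - 1.5229)
z^{k+1} = -2.2158
Step 3: u-update.
u^{k+1} = -1.5229 + 0.6208 + 2.2158 = 1.3137
Step 4: Primal residual = |0.6208 + 2.2158| = 2.8366


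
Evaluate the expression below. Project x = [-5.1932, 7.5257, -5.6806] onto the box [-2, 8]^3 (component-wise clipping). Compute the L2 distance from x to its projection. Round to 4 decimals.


Project each component onto [-2, 8].
clip(-5.1932) = -2.0, clip(7.5257) = 7.5257, clip(-5.6806) = -2.0
Projection = [-2.0, 7.5257, -2.0]
Squared diffs: [10.1965, 0.0, 13.5468]
Distance = sqrt(23.7433) = 4.8727


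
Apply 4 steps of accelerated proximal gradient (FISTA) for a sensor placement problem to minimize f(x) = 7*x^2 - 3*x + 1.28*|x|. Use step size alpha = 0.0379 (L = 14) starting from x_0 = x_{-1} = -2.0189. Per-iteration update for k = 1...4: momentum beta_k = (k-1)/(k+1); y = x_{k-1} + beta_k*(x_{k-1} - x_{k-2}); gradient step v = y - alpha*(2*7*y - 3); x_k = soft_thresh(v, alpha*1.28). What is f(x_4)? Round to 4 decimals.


FISTA on f(x) = 7*x^2 - 3*x + 1.28*|x|
L = 14, alpha = 0.0379
Iteration 1: beta = 0.0, y = -2.0189 + 0.0*(-2.0189 + 2.0189) = -2.0189
  grad(y) = -31.2646, v = y - alpha*grad = -0.834
  prox(v) = soft_thresh(-0.834, 0.0485) = -0.7855
Iteration 2: beta = 0.3333, y = -0.7855 + 0.3333*(-0.7855 + 2.0189) = -0.3743
  grad(y) = -8.2404, v = y - alpha*grad = -0.062
  prox(v) = soft_thresh(-0.062, 0.0485) = -0.0135
Iteration 3: beta = 0.5, y = -0.0135 + 0.5*(-0.0135 + 0.7855) = 0.3725
  grad(y) = 2.2149, v = y - alpha*grad = 0.2885
  prox(v) = soft_thresh(0.2885, 0.0485) = 0.24
Iteration 4: beta = 0.6, y = 0.24 + 0.6*(0.24 + 0.0135) = 0.3922
  grad(y) = 2.4901, v = y - alpha*grad = 0.2978
  prox(v) = soft_thresh(0.2978, 0.0485) = 0.2493
f(x_4) = 7*0.2493^2 - 3*0.2493 + 1.28*|0.2493| = 0.0062


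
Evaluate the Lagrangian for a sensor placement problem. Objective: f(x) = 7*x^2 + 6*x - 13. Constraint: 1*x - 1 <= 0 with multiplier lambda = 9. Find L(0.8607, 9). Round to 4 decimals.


Step 1: Evaluate f(x).
f(0.8607) = 7*0.8607^2 + 6*0.8607 - 13 = -2.6502
Step 2: Evaluate g(x).
g(0.8607) = 1*0.8607 - 1 = -0.1393
Step 3: Compute Lagrangian.
L = -2.6502 + 9*-0.1393 = -3.9039


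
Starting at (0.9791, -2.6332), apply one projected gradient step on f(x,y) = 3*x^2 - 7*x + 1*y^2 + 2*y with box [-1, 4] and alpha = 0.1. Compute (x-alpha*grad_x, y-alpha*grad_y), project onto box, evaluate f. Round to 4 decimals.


Step 1: Compute gradient at (0.9791, -2.6332).
grad_x = 2*3*0.9791 - 7 = -1.1254
grad_y = 2*1*-2.6332 + 2 = -3.2664
Step 2: Gradient step.
x_raw = 0.9791 - 0.1*-1.1254 = 1.0916
y_raw = -2.6332 - 0.1*-3.2664 = -2.3066
Step 3: Project onto [-1, 4].
x_proj = clip(1.0916) = 1.0916
y_proj = clip(-2.3066) = -1.0
Step 4: Evaluate f.
f(1.0916, -1.0) = -5.0664


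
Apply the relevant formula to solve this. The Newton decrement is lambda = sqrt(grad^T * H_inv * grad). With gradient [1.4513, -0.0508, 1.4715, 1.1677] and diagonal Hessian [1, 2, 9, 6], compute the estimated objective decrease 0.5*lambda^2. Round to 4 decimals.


Step 1: H is diagonal, so H^(-1) * g = [1.4513, -0.0254, 0.1635, 0.1946].
Step 2: g^T H^(-1) g = sum_i g_i^2 / H_ii
  = (1.4513)^2/1 + (-0.0508)^2/2 + (1.4715)^2/9 + (1.1677)^2/6
  = 2.1063 + 0.0013 + 0.2406 + 0.2273 = 2.5754
Step 3: Objective decrease = 0.5 * g^T H^(-1) g = 1.2877


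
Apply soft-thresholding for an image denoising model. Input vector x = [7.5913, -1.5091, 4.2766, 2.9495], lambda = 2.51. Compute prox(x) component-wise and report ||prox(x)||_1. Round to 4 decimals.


Soft-thresholding with lambda = 2.51:
prox(7.5913) = sign(7.5913)*max(|7.5913| - 2.51, 0) = 5.0813
prox(-1.5091) = sign(-1.5091)*max(|-1.5091| - 2.51, 0) = 0.0
prox(4.2766) = sign(4.2766)*max(|4.2766| - 2.51, 0) = 1.7666
prox(2.9495) = sign(2.9495)*max(|2.9495| - 2.51, 0) = 0.4395
prox(x) = [5.0813, 0.0, 1.7666, 0.4395]
||prox(x)||_1 = 5.0813 + 0.0 + 1.7666 + 0.4395 = 7.2874


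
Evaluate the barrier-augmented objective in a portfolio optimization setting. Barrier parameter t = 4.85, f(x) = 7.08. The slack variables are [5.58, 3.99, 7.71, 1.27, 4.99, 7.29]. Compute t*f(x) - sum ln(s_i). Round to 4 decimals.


Step 1: Compute log-barrier.
ln values: [1.7192, 1.3838, 2.0425, 0.239, 1.6074, 1.9865]
phi = -(1.7192 + 1.3838 + 2.0425 + 0.239 + 1.6074 + 1.9865) = -8.9785
Step 2: Compute augmented objective.
t*f(x) = 4.85*7.08 = 34.338
Total = 34.338 - 8.9785 = 25.3595


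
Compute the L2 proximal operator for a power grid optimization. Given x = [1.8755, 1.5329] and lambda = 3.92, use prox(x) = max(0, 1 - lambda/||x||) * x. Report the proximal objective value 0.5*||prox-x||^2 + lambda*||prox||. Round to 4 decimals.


Step 1: Compute ||x||.
||x|| = 2.4222
Step 2: Compute scaling factor.
scale = max(0, 1 - 3.92/2.4222) = 0.0
Step 3: prox(x) = [0.0, 0.0]
||prox(x)|| = 0.0
Step 4: Proximal objective.
0.5*||prox-x||^2 = 2.9336
lambda*||prox|| = 0.0
Total = 2.9336


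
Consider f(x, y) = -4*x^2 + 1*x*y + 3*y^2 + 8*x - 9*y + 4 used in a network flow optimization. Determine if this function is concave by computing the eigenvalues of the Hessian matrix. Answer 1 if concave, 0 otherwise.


The Hessian of f(x,y) = -4*x^2 + 1*x*y + 3*y^2 + 8*x - 9*y + 4 is:
H = [[-8, 1], [1, 6]]
Trace = -8 + 6 = -2
Determinant = -8*6 - (1)^2 = -49
Discriminant = (-2)^2 - 4*-49 = 200.0
Eigenvalues: lambda_1 = -8.0711, lambda_2 = 6.0711
The function is not concave.

0


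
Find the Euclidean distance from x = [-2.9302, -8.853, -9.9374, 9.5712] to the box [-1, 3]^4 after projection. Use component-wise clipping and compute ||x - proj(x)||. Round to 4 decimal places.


Project each component onto [-1, 3].
clip(-2.9302) = -1.0, clip(-8.853) = -1.0, clip(-9.9374) = -1.0, clip(9.5712) = 3.0
Projection = [-1.0, -1.0, -1.0, 3.0]
Squared diffs: [3.7257, 61.6696, 79.8771, 43.1807]
Distance = sqrt(188.4531) = 13.7278


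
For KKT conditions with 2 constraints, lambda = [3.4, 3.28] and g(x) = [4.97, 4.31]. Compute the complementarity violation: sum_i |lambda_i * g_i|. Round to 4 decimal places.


KKT complementary slackness check:
lambda_1 * g_1 = 3.4 * 4.97 = 16.898
lambda_2 * g_2 = 3.28 * 4.31 = 14.1368
Total violation = 16.898 + 14.1368 = 31.0348


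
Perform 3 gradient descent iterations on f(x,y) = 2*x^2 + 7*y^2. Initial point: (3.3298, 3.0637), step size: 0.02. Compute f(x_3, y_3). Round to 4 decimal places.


Gradient descent on f(x,y) = 2*x^2 + 7*y^2.
Starting point: (3.3298, 3.0637), alpha = 0.02
Step 1: grad_x = 2*2*3.3298 = 13.3192, grad_y = 2*7*3.0637 = 42.8918
  x_1 = 3.3298 - 0.02*13.3192 = 3.0634
  y_1 = 3.0637 - 0.02*42.8918 = 2.2059
Step 2: grad_x = 2*2*3.0634 = 12.2537, grad_y = 2*7*2.2059 = 30.8821
  x_2 = 3.0634 - 0.02*12.2537 = 2.8183
  y_2 = 2.2059 - 0.02*30.8821 = 1.5882
Step 3: grad_x = 2*2*2.8183 = 11.2734, grad_y = 2*7*1.5882 = 22.2351
  x_3 = 2.8183 - 0.02*11.2734 = 2.5929
  y_3 = 1.5882 - 0.02*22.2351 = 1.1435
f(2.5929, 1.1435) = 2*2.5929^2 + 7*1.1435^2 = 22.5995


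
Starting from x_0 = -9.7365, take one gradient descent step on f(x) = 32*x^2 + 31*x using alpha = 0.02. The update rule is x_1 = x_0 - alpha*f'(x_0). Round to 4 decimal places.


We compute the gradient at x_0 and apply the update.
f'(x) = 64*x + 31
f'(-9.7365) = 64*-9.7365 + 31 = -592.136
x_1 = -9.7365 - 0.02*-592.136 = 2.1062


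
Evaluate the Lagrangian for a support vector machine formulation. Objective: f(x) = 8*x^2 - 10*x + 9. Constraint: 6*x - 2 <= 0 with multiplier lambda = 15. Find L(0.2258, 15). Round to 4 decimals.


Step 1: Evaluate f(x).
f(0.2258) = 8*0.2258^2 - 10*0.2258 + 9 = 7.1499
Step 2: Evaluate g(x).
g(0.2258) = 6*0.2258 - 2 = -0.6452
Step 3: Compute Lagrangian.
L = 7.1499 + 15*-0.6452 = -2.5281


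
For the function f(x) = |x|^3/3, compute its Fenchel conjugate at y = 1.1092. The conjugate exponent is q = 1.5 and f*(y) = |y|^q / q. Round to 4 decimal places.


The conjugate exponent q satisfies 1/p + 1/q = 1.
p = 3, so q = 3/(3 - 1) = 1.5
|y|^q = 1.1092^1.5 = 1.1682
f*(1.1092) = 1.1682 / 1.5 = 0.7788


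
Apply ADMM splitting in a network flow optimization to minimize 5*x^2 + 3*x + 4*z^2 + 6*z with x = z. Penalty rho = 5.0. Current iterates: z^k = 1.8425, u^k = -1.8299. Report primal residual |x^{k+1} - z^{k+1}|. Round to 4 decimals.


ADMM iteration with rho = 5.0, z^k = 1.8425, u^k = -1.8299
Step 1: x-update.
Minimize 5*x^2 + 3*x + (5.0/2)*(x - 1.8425 - 1.8299)^2
FOC: (2*5 + 5.0)*x = -3 + 5.0*(1.8425 + 1.8299)
x^{k+1} = 1.0241
Step 2: z-update.
Minimize 4*z^2 + 6*z + (5.0/2)*(1.0241 - z - 1.8299)^2
FOC: (2*4 + 5.0)*z = -6 + 5.0*(1.0241 - 1.8299)
z^{k+1} = -0.7714
Step 3: u-update.
u^{k+1} = -1.8299 + 1.0241 + 0.7714 = -0.0343
Step 4: Primal residual = |1.0241 + 0.7714| = 1.7956


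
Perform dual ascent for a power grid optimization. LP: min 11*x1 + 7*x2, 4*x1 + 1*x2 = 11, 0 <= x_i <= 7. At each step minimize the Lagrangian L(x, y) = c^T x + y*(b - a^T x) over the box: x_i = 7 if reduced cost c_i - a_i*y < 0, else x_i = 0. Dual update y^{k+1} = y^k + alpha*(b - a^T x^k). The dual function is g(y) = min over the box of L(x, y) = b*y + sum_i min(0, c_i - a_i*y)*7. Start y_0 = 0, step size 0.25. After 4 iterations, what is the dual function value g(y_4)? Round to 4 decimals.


Dual ascent for LP: min 11*x1 + 7*x2, 4*x1 + 1*x2 = 11, 0 <= x_i <= 7
Step 1: y^k = 0.0, reduced costs: (11.0, 7.0)
  x^k = (0.0, 0.0), subgradient = b - a^T x = 11.0
  y^{k+1} = 0.0 + 0.25*11.0 = 2.75
Step 2: y^k = 2.75, reduced costs: (0.0, 4.25)
  x^k = (0.0, 0.0), subgradient = b - a^T x = 11.0
  y^{k+1} = 2.75 + 0.25*11.0 = 5.5
Step 3: y^k = 5.5, reduced costs: (-11.0, 1.5)
  x^k = (7.0, 0.0), subgradient = b - a^T x = -17.0
  y^{k+1} = 5.5 + 0.25*-17.0 = 1.25
Step 4: y^k = 1.25, reduced costs: (6.0, 5.75)
  x^k = (0.0, 0.0), subgradient = b - a^T x = 11.0
  y^{k+1} = 1.25 + 0.25*11.0 = 4.0
Dual objective at y_4 = 4.0: reduced costs (-5.0, 3.0), box minimizer x = (7.0, 0.0)
g(y_4) = b*y + (c1 - a1*y)*x1 + (c2 - a2*y)*x2 = 11*4.0 + (-5.0)*7.0 + 3.0*0.0 = 44.0 - 35.0 + 0.0 = 9.0


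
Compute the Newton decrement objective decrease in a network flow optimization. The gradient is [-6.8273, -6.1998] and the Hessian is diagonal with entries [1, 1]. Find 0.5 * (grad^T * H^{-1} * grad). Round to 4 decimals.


Step 1: H is diagonal, so H^(-1) * g = [-6.8273, -6.1998].
Step 2: g^T H^(-1) g = sum_i g_i^2 / H_ii
  = (-6.8273)^2/1 + (-6.1998)^2/1
  = 46.612 + 38.4375 = 85.0495
Step 3: Objective decrease = 0.5 * g^T H^(-1) g = 42.5248


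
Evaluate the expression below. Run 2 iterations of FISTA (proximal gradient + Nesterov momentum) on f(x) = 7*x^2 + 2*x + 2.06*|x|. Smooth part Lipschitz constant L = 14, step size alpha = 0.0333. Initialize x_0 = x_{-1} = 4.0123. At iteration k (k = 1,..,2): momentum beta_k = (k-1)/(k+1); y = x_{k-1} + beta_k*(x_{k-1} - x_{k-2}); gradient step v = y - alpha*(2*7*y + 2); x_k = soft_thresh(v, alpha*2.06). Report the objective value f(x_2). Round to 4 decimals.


FISTA on f(x) = 7*x^2 + 2*x + 2.06*|x|
L = 14, alpha = 0.0333
Iteration 1: beta = 0.0, y = 4.0123 + 0.0*(4.0123 - 4.0123) = 4.0123
  grad(y) = 58.1722, v = y - alpha*grad = 2.0752
  prox(v) = soft_thresh(2.0752, 0.0686) = 2.0066
Iteration 2: beta = 0.3333, y = 2.0066 + 0.3333*(2.0066 - 4.0123) = 1.338
  grad(y) = 20.7319, v = y - alpha*grad = 0.6476
  prox(v) = soft_thresh(0.6476, 0.0686) = 0.579
f(x_2) = 7*0.579^2 + 2*0.579 + 2.06*|0.579| = 4.6977


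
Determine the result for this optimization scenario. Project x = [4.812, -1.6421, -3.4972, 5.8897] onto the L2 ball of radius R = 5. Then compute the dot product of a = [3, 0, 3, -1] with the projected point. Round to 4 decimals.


Step 1: Compute ||x|| (intermediates to 6 decimals).
||x|| = sqrt(4.812^2 + (-1.6421)^2 + (-3.4972)^2 + 5.8897^2) = 8.530581
Step 2: Project.
Since ||x|| > R, scale = R/||x|| = 5/8.530581 = 0.586127, proj(x) = scale * x
proj(x) = [2.820443, -0.962479, -2.049803, 3.452112]
Step 3: Dot product.
a^T * proj(x) = 3*2.820443 + 0*(-0.962479) + 3*(-2.049803) - 1*3.452112 = -1.1402


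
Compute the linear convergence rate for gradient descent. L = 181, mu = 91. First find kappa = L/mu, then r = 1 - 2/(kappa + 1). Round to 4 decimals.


Step 1: Compute the condition number.
kappa = L/mu = 181/91 = 1.989
Step 2: Compute the convergence rate.
r = 1 - 2/(kappa + 1) = 1 - 2*mu/(L + mu) = (L - mu)/(L + mu) = 90/272 = 0.3309


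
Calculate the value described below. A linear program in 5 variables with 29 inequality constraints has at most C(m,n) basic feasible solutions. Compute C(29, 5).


Each vertex corresponds to some choice of n active constraints out of m, so the number of vertices is at most C(m, n) = m! / (n!(m-n)!).
m = 29, n = 5
Numerator: 29 * 28 * 27 * 26 * 25
Denominator: 5! = 120
C(29, 5) = 118755


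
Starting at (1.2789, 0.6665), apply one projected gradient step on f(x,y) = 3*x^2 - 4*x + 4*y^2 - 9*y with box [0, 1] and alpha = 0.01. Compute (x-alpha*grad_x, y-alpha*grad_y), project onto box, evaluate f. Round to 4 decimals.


Step 1: Compute gradient at (1.2789, 0.6665).
grad_x = 2*3*1.2789 - 4 = 3.6734
grad_y = 2*4*0.6665 - 9 = -3.668
Step 2: Gradient step.
x_raw = 1.2789 - 0.01*3.6734 = 1.2422
y_raw = 0.6665 - 0.01*-3.668 = 0.7032
Step 3: Project onto [0, 1].
x_proj = clip(1.2422) = 1.0
y_proj = clip(0.7032) = 0.7032
Step 4: Evaluate f.
f(1.0, 0.7032) = -5.3508


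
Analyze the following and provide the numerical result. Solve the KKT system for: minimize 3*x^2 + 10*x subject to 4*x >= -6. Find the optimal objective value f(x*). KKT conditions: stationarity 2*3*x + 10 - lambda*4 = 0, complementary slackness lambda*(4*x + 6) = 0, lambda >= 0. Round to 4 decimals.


Step 1: Try lambda = 0 (constraint inactive).
x_unc = -10/(2*3) = -1.6667
Check: 4*-1.6667 = -6.6668 < -6 -- violated!
Step 2: Constraint must be active: 4*x = -6
x* = -6/4 = -1.5
lambda = (2*3*(-1.5) + 10)/4 = 0.25
Step 3: Compute optimal value.
f(x*) = 3*(-1.5)^2 + 10*(-1.5) = -8.25


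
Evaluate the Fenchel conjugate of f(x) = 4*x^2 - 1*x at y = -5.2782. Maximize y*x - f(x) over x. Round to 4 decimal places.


f*(y) = sup_x {y*x - a*x^2 - b*x} = sup_x {(y-b)*x - a*x^2}
FOC: (y - b) - 2a*x = 0 => x* = (y - b)/(2a)
x* = (-5.2782 + 1)/(2*4) = -0.5348
f*(-5.2782) = (y-b)^2/(4a) = (-5.2782 + 1)^2/(4*4)
= 18.303/16 = 1.1439


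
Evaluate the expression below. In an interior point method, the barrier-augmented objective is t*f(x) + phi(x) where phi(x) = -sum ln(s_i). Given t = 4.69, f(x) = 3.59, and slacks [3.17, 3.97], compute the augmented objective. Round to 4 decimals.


Step 1: Compute log-barrier.
ln values: [1.1537, 1.3788]
phi = -(1.1537 + 1.3788) = -2.5325
Step 2: Compute augmented objective.
t*f(x) = 4.69*3.59 = 16.8371
Total = 16.8371 - 2.5325 = 14.3046


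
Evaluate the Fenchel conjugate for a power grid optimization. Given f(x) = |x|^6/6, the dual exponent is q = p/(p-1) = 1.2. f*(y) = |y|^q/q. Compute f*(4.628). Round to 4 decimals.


The conjugate exponent q satisfies 1/p + 1/q = 1.
p = 6, so q = 6/(6 - 1) = 1.2
|y|^q = 4.628^1.2 = 6.2874
f*(4.628) = 6.2874 / 1.2 = 5.2395


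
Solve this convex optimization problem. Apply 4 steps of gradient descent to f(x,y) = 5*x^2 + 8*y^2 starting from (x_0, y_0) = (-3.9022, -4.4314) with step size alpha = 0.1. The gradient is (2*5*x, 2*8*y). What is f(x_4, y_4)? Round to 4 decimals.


Gradient descent on f(x,y) = 5*x^2 + 8*y^2.
Starting point: (-3.9022, -4.4314), alpha = 0.1
Step 1: grad_x = 2*5*-3.9022 = -39.022, grad_y = 2*8*-4.4314 = -70.9024
  x_1 = -3.9022 - 0.1*-39.022 = 0.0
  y_1 = -4.4314 - 0.1*-70.9024 = 2.6588
Step 2: grad_x = 2*5*0.0 = 0.0, grad_y = 2*8*2.6588 = 42.5414
  x_2 = 0.0 - 0.1*0.0 = 0.0
  y_2 = 2.6588 - 0.1*42.5414 = -1.5953
Step 3: grad_x = 2*5*0.0 = 0.0, grad_y = 2*8*-1.5953 = -25.5249
  x_3 = 0.0 - 0.1*0.0 = 0.0
  y_3 = -1.5953 - 0.1*-25.5249 = 0.9572
Step 4: grad_x = 2*5*0.0 = 0.0, grad_y = 2*8*0.9572 = 15.3149
  x_4 = 0.0 - 0.1*0.0 = 0.0
  y_4 = 0.9572 - 0.1*15.3149 = -0.5743
f(0.0, -0.5743) = 5*0.0^2 + 8*(-0.5743)^2 = 2.6387


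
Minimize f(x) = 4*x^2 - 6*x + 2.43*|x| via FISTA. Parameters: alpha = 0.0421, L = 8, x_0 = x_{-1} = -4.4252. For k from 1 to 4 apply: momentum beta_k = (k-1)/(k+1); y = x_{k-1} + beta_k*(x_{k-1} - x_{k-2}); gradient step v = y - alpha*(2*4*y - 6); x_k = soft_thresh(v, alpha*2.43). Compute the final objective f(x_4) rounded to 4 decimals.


FISTA on f(x) = 4*x^2 - 6*x + 2.43*|x|
L = 8, alpha = 0.0421
Iteration 1: beta = 0.0, y = -4.4252 + 0.0*(-4.4252 + 4.4252) = -4.4252
  grad(y) = -41.4016, v = y - alpha*grad = -2.6822
  prox(v) = soft_thresh(-2.6822, 0.1023) = -2.5799
Iteration 2: beta = 0.3333, y = -2.5799 + 0.3333*(-2.5799 + 4.4252) = -1.9648
  grad(y) = -21.7183, v = y - alpha*grad = -1.0504
  prox(v) = soft_thresh(-1.0504, 0.1023) = -0.9481
Iteration 3: beta = 0.5, y = -0.9481 + 0.5*(-0.9481 + 2.5799) = -0.1323
  grad(y) = -7.0582, v = y - alpha*grad = 0.1649
  prox(v) = soft_thresh(0.1649, 0.1023) = 0.0626
Iteration 4: beta = 0.6, y = 0.0626 + 0.6*(0.0626 + 0.9481) = 0.669
  grad(y) = -0.6479, v = y - alpha*grad = 0.6963
  prox(v) = soft_thresh(0.6963, 0.1023) = 0.594
f(x_4) = 4*0.594^2 - 6*0.594 + 2.43*|0.594| = -0.7093


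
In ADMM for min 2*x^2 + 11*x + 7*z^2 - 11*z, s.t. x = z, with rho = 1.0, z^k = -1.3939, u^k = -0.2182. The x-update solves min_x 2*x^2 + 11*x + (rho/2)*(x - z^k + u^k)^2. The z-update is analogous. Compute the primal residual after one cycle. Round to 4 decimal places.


ADMM iteration with rho = 1.0, z^k = -1.3939, u^k = -0.2182
Step 1: x-update.
Minimize 2*x^2 + 11*x + (1.0/2)*(x + 1.3939 - 0.2182)^2
FOC: (2*2 + 1.0)*x = -11 + 1.0*(-1.3939 + 0.2182)
x^{k+1} = -2.4351
Step 2: z-update.
Minimize 7*z^2 - 11*z + (1.0/2)*(-2.4351 - z - 0.2182)^2
FOC: (2*7 + 1.0)*z = 11 + 1.0*(-2.4351 - 0.2182)
z^{k+1} = 0.5564
Step 3: u-update.
u^{k+1} = -0.2182 - 2.4351 - 0.5564 = -3.2098
Step 4: Primal residual = |-2.4351 - 0.5564| = 2.9916


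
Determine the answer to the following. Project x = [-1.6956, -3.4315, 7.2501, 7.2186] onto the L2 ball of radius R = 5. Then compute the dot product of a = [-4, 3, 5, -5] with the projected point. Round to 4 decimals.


Step 1: Compute ||x|| (intermediates to 6 decimals).
||x|| = sqrt((-1.6956)^2 + (-3.4315)^2 + 7.2501^2 + 7.2186^2) = 10.923479
Step 2: Project.
Since ||x|| > R, scale = R/||x|| = 5/10.923479 = 0.45773, proj(x) = scale * x
proj(x) = [-0.776127, -1.5707, 3.318588, 3.30417]
Step 3: Dot product.
a^T * proj(x) = -4*(-0.776127) + 3*(-1.5707) + 5*3.318588 - 5*3.30417 = -1.5355


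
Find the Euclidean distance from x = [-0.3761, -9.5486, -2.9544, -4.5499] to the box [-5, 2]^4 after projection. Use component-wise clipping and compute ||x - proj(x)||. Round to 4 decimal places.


Project each component onto [-5, 2].
clip(-0.3761) = -0.3761, clip(-9.5486) = -5.0, clip(-2.9544) = -2.9544, clip(-4.5499) = -4.5499
Projection = [-0.3761, -5.0, -2.9544, -4.5499]
Squared diffs: [0.0, 20.6898, 0.0, 0.0]
Distance = sqrt(20.6898) = 4.5486


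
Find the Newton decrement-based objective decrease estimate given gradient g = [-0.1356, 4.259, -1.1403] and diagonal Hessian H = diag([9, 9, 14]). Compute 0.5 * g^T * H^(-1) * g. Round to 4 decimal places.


Step 1: H is diagonal, so H^(-1) * g = [-0.0151, 0.4732, -0.0815].
Step 2: g^T H^(-1) g = sum_i g_i^2 / H_ii
  = (-0.1356)^2/9 + (4.259)^2/9 + (-1.1403)^2/14
  = 0.002 + 2.0155 + 0.0929 = 2.1104
Step 3: Objective decrease = 0.5 * g^T H^(-1) g = 1.0552


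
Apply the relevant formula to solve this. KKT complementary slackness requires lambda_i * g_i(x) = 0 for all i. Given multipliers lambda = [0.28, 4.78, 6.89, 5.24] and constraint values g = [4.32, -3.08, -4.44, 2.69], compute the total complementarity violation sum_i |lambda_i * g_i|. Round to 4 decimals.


KKT complementary slackness check:
lambda_1 * g_1 = 0.28 * 4.32 = 1.2096
lambda_2 * g_2 = 4.78 * -3.08 = -14.7224
lambda_3 * g_3 = 6.89 * -4.44 = -30.5916
lambda_4 * g_4 = 5.24 * 2.69 = 14.0956
Total violation = 1.2096 + 14.7224 + 30.5916 + 14.0956 = 60.6192


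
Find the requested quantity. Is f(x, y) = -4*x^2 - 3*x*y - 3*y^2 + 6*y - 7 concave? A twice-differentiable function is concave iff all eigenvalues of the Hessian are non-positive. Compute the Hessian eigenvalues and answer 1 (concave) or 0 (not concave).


The Hessian of f(x,y) = -4*x^2 - 3*x*y - 3*y^2 + 6*y - 7 is:
H = [[-8, -3], [-3, -6]]
Trace = -8 - 6 = -14
Determinant = -8*-6 - (-3)^2 = 39
Discriminant = (-14)^2 - 4*39 = 40.0
Eigenvalues: lambda_1 = -10.1623, lambda_2 = -3.8377
The function is concave.

1


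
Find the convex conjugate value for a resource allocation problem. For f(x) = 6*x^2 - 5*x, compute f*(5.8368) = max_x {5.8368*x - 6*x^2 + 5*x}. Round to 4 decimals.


f*(y) = sup_x {y*x - a*x^2 - b*x} = sup_x {(y-b)*x - a*x^2}
FOC: (y - b) - 2a*x = 0 => x* = (y - b)/(2a)
x* = (5.8368 + 5)/(2*6) = 0.9031
f*(5.8368) = (y-b)^2/(4a) = (5.8368 + 5)^2/(4*6)
= 117.4362/24 = 4.8932


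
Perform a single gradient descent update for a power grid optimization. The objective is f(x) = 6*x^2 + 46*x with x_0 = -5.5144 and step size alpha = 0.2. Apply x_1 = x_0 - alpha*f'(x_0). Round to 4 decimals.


We compute the gradient at x_0 and apply the update.
f'(x) = 12*x + 46
f'(-5.5144) = 12*-5.5144 + 46 = -20.1728
x_1 = -5.5144 - 0.2*-20.1728 = -1.4798


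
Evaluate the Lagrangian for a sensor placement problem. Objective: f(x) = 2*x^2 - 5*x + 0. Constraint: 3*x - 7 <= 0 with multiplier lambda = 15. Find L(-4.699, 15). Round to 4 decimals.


Step 1: Evaluate f(x).
f(-4.699) = 2*(-4.699)^2 - 5*(-4.699) + 0 = 67.6562
Step 2: Evaluate g(x).
g(-4.699) = 3*-4.699 - 7 = -21.097
Step 3: Compute Lagrangian.
L = 67.6562 + 15*-21.097 = -248.7988


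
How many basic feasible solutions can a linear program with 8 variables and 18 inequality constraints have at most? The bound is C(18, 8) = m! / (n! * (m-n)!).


Each vertex corresponds to some choice of n active constraints out of m, so the number of vertices is at most C(m, n) = m! / (n!(m-n)!).
m = 18, n = 8
Numerator: 18 * 17 * 16 * 15 * 14 * 13 * 12 * 11
Denominator: 8! = 40320
C(18, 8) = 43758


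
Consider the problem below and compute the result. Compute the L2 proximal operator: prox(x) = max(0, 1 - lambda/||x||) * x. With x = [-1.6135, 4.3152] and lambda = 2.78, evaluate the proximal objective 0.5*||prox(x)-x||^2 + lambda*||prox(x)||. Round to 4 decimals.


Step 1: Compute ||x||.
||x|| = 4.607
Step 2: Compute scaling factor.
scale = max(0, 1 - 2.78/4.607) = 0.3966
Step 3: prox(x) = [-0.6399, 1.7113]
||prox(x)|| = 1.827
Step 4: Proximal objective.
0.5*||prox-x||^2 = 3.8642
lambda*||prox|| = 5.0791
Total = 8.9432


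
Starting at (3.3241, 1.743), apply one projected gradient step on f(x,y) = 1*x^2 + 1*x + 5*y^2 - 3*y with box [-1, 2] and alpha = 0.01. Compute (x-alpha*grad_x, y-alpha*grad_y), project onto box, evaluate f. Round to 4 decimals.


Step 1: Compute gradient at (3.3241, 1.743).
grad_x = 2*1*3.3241 + 1 = 7.6482
grad_y = 2*5*1.743 - 3 = 14.43
Step 2: Gradient step.
x_raw = 3.3241 - 0.01*7.6482 = 3.2476
y_raw = 1.743 - 0.01*14.43 = 1.5987
Step 3: Project onto [-1, 2].
x_proj = clip(3.2476) = 2.0
y_proj = clip(1.5987) = 1.5987
Step 4: Evaluate f.
f(2.0, 1.5987) = 13.9831


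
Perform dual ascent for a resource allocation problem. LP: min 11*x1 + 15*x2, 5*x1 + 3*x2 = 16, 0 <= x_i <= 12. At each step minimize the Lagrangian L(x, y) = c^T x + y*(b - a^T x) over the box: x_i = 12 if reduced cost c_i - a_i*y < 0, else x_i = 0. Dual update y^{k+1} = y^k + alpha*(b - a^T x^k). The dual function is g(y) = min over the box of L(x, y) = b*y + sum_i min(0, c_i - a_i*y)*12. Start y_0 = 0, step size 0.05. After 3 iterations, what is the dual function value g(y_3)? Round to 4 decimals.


Dual ascent for LP: min 11*x1 + 15*x2, 5*x1 + 3*x2 = 16, 0 <= x_i <= 12
Step 1: y^k = 0.0, reduced costs: (11.0, 15.0)
  x^k = (0.0, 0.0), subgradient = b - a^T x = 16.0
  y^{k+1} = 0.0 + 0.05*16.0 = 0.8
Step 2: y^k = 0.8, reduced costs: (7.0, 12.6)
  x^k = (0.0, 0.0), subgradient = b - a^T x = 16.0
  y^{k+1} = 0.8 + 0.05*16.0 = 1.6
Step 3: y^k = 1.6, reduced costs: (3.0, 10.2)
  x^k = (0.0, 0.0), subgradient = b - a^T x = 16.0
  y^{k+1} = 1.6 + 0.05*16.0 = 2.4
Dual objective at y_3 = 2.4: reduced costs (-1.0, 7.8), box minimizer x = (12.0, 0.0)
g(y_3) = b*y + (c1 - a1*y)*x1 + (c2 - a2*y)*x2 = 16*2.4 + (-1.0)*12.0 + 7.8*0.0 = 38.4 - 12.0 + 0.0 = 26.4
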